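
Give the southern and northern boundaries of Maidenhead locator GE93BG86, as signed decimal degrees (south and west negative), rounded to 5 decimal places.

Field G=6, E=4: +6·20° lon, +4·10° lat → SW at lon -60°, lat -50°.
Square 9, 3: +9·2° lon, +3·1° lat → SW at lon -42°, lat -47°.
Subsquare b=1, g=6: +1·0.0833333° lon, +6·0.0416667° lat → SW at lon -41.9167°, lat -46.75°.
Extended square 8, 6: +8·0.00833333° lon, +6·0.00416667° lat → SW at lon -41.85°, lat -46.725°.
Cell spans 0.00833333° lon × 0.00416667° lat.
south -46.72500, north -46.72083.

-46.72500, -46.72083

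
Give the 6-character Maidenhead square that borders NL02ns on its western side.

NL02ms

Longitude subsquare n = 13; −1 → 12 = m.
The latitude characters are unchanged.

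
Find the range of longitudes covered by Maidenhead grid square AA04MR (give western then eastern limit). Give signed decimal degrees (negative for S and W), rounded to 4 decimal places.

-179.0000, -178.9167

Field A=0, A=0: +0·20° lon, +0·10° lat → SW at lon -180°, lat -90°.
Square 0, 4: +0·2° lon, +4·1° lat → SW at lon -180°, lat -86°.
Subsquare m=12, r=17: +12·0.0833333° lon, +17·0.0416667° lat → SW at lon -179°, lat -85.2917°.
Cell spans 0.0833333° lon × 0.0416667° lat.
west -179.0000, east -178.9167.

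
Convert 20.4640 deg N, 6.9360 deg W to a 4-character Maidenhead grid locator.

Shift to the Maidenhead origin (180°W, 90°S): lon 173.06, lat 110.46.
Field: lon ⌊173.06/20⌋ = 8 → I; lat ⌊110.46/10⌋ = 11 → L.
Square: lon ⌊13.06/2⌋ = 6; lat ⌊0.46/1⌋ = 0.

IL60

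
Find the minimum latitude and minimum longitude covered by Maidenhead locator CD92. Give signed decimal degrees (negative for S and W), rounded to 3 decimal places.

Field C=2, D=3: +2·20° lon, +3·10° lat → SW at lon -140°, lat -60°.
Square 9, 2: +9·2° lon, +2·1° lat → SW at lon -122°, lat -58°.
latitude -58.000, longitude -122.000.

-58.000, -122.000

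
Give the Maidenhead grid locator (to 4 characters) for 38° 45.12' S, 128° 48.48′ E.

Add 180° to longitude and 90° to latitude: 308.81, 51.25.
Field: lon ⌊308.81/20⌋ = 15 → P; lat ⌊51.25/10⌋ = 5 → F.
Square: lon ⌊8.81/2⌋ = 4; lat ⌊1.25/1⌋ = 1.

PF41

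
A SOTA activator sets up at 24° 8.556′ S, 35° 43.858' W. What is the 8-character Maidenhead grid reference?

HG25du25

Offset from 180°W / 90°S: lon 144.26903°, lat 65.85740°.
Field: lon ⌊144.26903/20⌋ = 7 → H; lat ⌊65.85740/10⌋ = 6 → G.
Square: lon ⌊4.26903/2⌋ = 2; lat ⌊5.85740/1⌋ = 5.
Subsquare: lon ⌊0.26903/0.0833333⌋ = 3 → d; lat ⌊0.85740/0.0416667⌋ = 20 → u.
Extended square: lon ⌊0.01903/0.00833333⌋ = 2; lat ⌊0.02407/0.00416667⌋ = 5.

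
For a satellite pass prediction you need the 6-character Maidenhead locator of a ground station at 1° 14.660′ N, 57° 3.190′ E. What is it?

LJ81mf

Shift to the Maidenhead origin (180°W, 90°S): lon 237.0532, lat 91.2443.
Field: 237.0532/20 → 11 → L, 91.2443/10 → 9 → J; chars LJ.
Square: 17.0532/2 → 8, 1.2443/1 → 1; chars 81.
Subsquare: 1.0532/0.0833333 → 12 → m, 0.2443/0.0416667 → 5 → f; chars mf.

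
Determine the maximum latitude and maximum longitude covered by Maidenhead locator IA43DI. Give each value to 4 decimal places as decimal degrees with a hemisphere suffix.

Field I=8, A=0: +8·20° lon, +0·10° lat → SW at lon -20°, lat -90°.
Square 4, 3: +4·2° lon, +3·1° lat → SW at lon -12°, lat -87°.
Subsquare d=3, i=8: +3·0.0833333° lon, +8·0.0416667° lat → SW at lon -11.75°, lat -86.6667°.
Cell spans 0.0833333° lon × 0.0416667° lat. NE corner is SW corner plus one full cell.
latitude 86.6250° S, longitude 11.6667° W.

86.6250° S, 11.6667° W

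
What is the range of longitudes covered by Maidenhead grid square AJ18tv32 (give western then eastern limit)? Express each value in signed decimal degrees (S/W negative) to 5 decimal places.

-176.39167, -176.38333

Field A=0, J=9: +0·20° lon, +9·10° lat → SW at lon -180°, lat 0°.
Square 1, 8: +1·2° lon, +8·1° lat → SW at lon -178°, lat 8°.
Subsquare t=19, v=21: +19·0.0833333° lon, +21·0.0416667° lat → SW at lon -176.417°, lat 8.875°.
Extended square 3, 2: +3·0.00833333° lon, +2·0.00416667° lat → SW at lon -176.392°, lat 8.88333°.
Cell spans 0.00833333° lon × 0.00416667° lat.
west -176.39167, east -176.38333.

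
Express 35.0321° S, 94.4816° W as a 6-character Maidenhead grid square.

EF24sx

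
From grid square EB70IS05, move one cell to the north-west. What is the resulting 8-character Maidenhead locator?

EB70hs96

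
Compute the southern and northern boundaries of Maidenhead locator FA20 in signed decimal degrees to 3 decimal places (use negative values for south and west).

Field F=5, A=0: +5·20° lon, +0·10° lat → SW at lon -80°, lat -90°.
Square 2, 0: +2·2° lon, +0·1° lat → SW at lon -76°, lat -90°.
Cell spans 2° lon × 1° lat.
south -90.000, north -89.000.

-90.000, -89.000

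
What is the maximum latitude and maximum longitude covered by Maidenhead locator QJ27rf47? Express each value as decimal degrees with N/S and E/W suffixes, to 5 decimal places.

Field Q=16, J=9: +16·20° lon, +9·10° lat → SW at lon 140°, lat 0°.
Square 2, 7: +2·2° lon, +7·1° lat → SW at lon 144°, lat 7°.
Subsquare r=17, f=5: +17·0.0833333° lon, +5·0.0416667° lat → SW at lon 145.417°, lat 7.20833°.
Extended square 4, 7: +4·0.00833333° lon, +7·0.00416667° lat → SW at lon 145.45°, lat 7.2375°.
Cell spans 0.00833333° lon × 0.00416667° lat. NE corner is SW corner plus one full cell.
latitude 7.24167° N, longitude 145.45833° E.

7.24167° N, 145.45833° E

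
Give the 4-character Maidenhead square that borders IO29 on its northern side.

Latitude square 9; +1 → 10, wraps to 0, carry into field.
Latitude field O = 14; +1 → 15 = P.
The longitude characters are unchanged.

IP20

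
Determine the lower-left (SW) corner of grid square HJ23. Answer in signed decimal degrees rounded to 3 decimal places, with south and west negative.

Field H=7, J=9: +7·20° lon, +9·10° lat → SW at lon -40°, lat 0°.
Square 2, 3: +2·2° lon, +3·1° lat → SW at lon -36°, lat 3°.
latitude 3.000, longitude -36.000.

3.000, -36.000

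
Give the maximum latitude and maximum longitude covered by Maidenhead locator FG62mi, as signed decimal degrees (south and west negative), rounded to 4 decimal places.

-27.6250, -66.9167

Field F=5, G=6: +5·20° lon, +6·10° lat → SW at lon -80°, lat -30°.
Square 6, 2: +6·2° lon, +2·1° lat → SW at lon -68°, lat -28°.
Subsquare m=12, i=8: +12·0.0833333° lon, +8·0.0416667° lat → SW at lon -67°, lat -27.6667°.
Cell spans 0.0833333° lon × 0.0416667° lat. NE corner is SW corner plus one full cell.
latitude -27.6250, longitude -66.9167.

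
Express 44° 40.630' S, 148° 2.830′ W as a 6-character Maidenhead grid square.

BE55xh

Offset from 180°W / 90°S: lon 31.9528°, lat 45.3228°.
Field: lon ⌊31.9528/20⌋ = 1 → B; lat ⌊45.3228/10⌋ = 4 → E.
Square: lon ⌊11.9528/2⌋ = 5; lat ⌊5.3228/1⌋ = 5.
Subsquare: lon ⌊1.9528/0.0833333⌋ = 23 → x; lat ⌊0.3228/0.0416667⌋ = 7 → h.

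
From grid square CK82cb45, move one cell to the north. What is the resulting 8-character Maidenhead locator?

CK82cb46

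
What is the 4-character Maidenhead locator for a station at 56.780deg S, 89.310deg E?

ND43

Add 180° to longitude and 90° to latitude: 269.31, 33.22.
Field: 269.31/20 → 13 → N, 33.22/10 → 3 → D; chars ND.
Square: 9.31/2 → 4, 3.22/1 → 3; chars 43.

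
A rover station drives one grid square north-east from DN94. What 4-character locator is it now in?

EN05

Longitude square 9; +1 → 10, wraps to 0, carry into field.
Longitude field D = 3; +1 → 4 = E.
Latitude square 4; +1 → 5.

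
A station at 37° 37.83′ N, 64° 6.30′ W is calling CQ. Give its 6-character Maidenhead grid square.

Offset from 180°W / 90°S: lon 115.8950°, lat 127.6305°.
Field (20°×10°, letters A–R): lon ⌊115.8950/20⌋ = 5 → F; lat ⌊127.6305/10⌋ = 12 → M.
Square (2°×1°, digits 0–9): lon ⌊15.8950/2⌋ = 7; lat ⌊7.6305/1⌋ = 7.
Subsquare (5′×2.5′, letters a–x): lon ⌊1.8950/0.0833333⌋ = 22 → w; lat ⌊0.6305/0.0416667⌋ = 15 → p.

FM77wp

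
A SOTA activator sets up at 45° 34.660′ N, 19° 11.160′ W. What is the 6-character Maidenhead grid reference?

IN05jn

Add 180° to longitude and 90° to latitude: 160.8140, 135.5777.
Field (20°×10°, letters A–R): 160.8140/20 → 8 → I, 135.5777/10 → 13 → N; chars IN.
Square (2°×1°, digits 0–9): 0.8140/2 → 0, 5.5777/1 → 5; chars 05.
Subsquare (5′×2.5′, letters a–x): 0.8140/0.0833333 → 9 → j, 0.5777/0.0416667 → 13 → n; chars jn.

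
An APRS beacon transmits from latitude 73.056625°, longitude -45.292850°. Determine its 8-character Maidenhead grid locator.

Shift to the Maidenhead origin (180°W, 90°S): lon 134.70715, lat 163.05662.
Field (20°×10°, letters A–R): 134.70715/20 → 6 → G, 163.05662/10 → 16 → Q; chars GQ.
Square (2°×1°, digits 0–9): 14.70715/2 → 7, 3.05662/1 → 3; chars 73.
Subsquare (5′×2.5′, letters a–x): 0.70715/0.0833333 → 8 → i, 0.05662/0.0416667 → 1 → b; chars ib.
Extended square (30″×15″, digits 0–9): 0.04048/0.00833333 → 4, 0.01496/0.00416667 → 3; chars 43.

GQ73ib43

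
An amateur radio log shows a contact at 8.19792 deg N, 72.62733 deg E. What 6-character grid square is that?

MJ68he

Offset from 180°W / 90°S: lon 252.6273°, lat 98.1979°.
Field: 252.6273/20 → 12 → M, 98.1979/10 → 9 → J; chars MJ.
Square: 12.6273/2 → 6, 8.1979/1 → 8; chars 68.
Subsquare: 0.6273/0.0833333 → 7 → h, 0.1979/0.0416667 → 4 → e; chars he.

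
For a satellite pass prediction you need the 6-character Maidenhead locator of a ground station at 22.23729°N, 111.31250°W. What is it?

DL42if

Shift to the Maidenhead origin (180°W, 90°S): lon 68.6875, lat 112.2373.
Field: 68.6875/20 → 3 → D, 112.2373/10 → 11 → L; chars DL.
Square: 8.6875/2 → 4, 2.2373/1 → 2; chars 42.
Subsquare: 0.6875/0.0833333 → 8 → i, 0.2373/0.0416667 → 5 → f; chars if.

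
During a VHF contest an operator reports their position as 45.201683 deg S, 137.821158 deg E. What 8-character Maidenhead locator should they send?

PE84vt81

Shift to the Maidenhead origin (180°W, 90°S): lon 317.82116, lat 44.79832.
Field: 317.82116/20 → 15 → P, 44.79832/10 → 4 → E; chars PE.
Square: 17.82116/2 → 8, 4.79832/1 → 4; chars 84.
Subsquare: 1.82116/0.0833333 → 21 → v, 0.79832/0.0416667 → 19 → t; chars vt.
Extended square: 0.07116/0.00833333 → 8, 0.00665/0.00416667 → 1; chars 81.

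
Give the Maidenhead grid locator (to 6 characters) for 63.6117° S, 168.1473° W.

AC56wj

Shift to the Maidenhead origin (180°W, 90°S): lon 11.8527, lat 26.3883.
Field (20°×10°, letters A–R): 11.8527/20 → 0 → A, 26.3883/10 → 2 → C; chars AC.
Square (2°×1°, digits 0–9): 11.8527/2 → 5, 6.3883/1 → 6; chars 56.
Subsquare (5′×2.5′, letters a–x): 1.8527/0.0833333 → 22 → w, 0.3883/0.0416667 → 9 → j; chars wj.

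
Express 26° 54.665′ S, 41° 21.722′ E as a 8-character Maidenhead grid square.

LG03qc31

Add 180° to longitude and 90° to latitude: 221.36203, 63.08892.
Field: lon ⌊221.36203/20⌋ = 11 → L; lat ⌊63.08892/10⌋ = 6 → G.
Square: lon ⌊1.36203/2⌋ = 0; lat ⌊3.08892/1⌋ = 3.
Subsquare: lon ⌊1.36203/0.0833333⌋ = 16 → q; lat ⌊0.08892/0.0416667⌋ = 2 → c.
Extended square: lon ⌊0.02870/0.00833333⌋ = 3; lat ⌊0.00558/0.00416667⌋ = 1.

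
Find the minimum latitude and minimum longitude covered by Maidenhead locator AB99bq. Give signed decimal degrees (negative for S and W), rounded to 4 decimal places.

-70.3333, -161.9167

Field A=0, B=1: +0·20° lon, +1·10° lat → SW at lon -180°, lat -80°.
Square 9, 9: +9·2° lon, +9·1° lat → SW at lon -162°, lat -71°.
Subsquare b=1, q=16: +1·0.0833333° lon, +16·0.0416667° lat → SW at lon -161.917°, lat -70.3333°.
latitude -70.3333, longitude -161.9167.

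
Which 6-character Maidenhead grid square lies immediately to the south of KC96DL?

KC96dk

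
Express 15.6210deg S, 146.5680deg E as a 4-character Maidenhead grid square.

QH34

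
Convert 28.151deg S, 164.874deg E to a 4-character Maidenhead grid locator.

Offset from 180°W / 90°S: lon 344.87°, lat 61.85°.
Field: lon ⌊344.87/20⌋ = 17 → R; lat ⌊61.85/10⌋ = 6 → G.
Square: lon ⌊4.87/2⌋ = 2; lat ⌊1.85/1⌋ = 1.

RG21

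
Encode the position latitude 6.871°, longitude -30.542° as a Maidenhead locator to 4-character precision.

Offset from 180°W / 90°S: lon 149.46°, lat 96.87°.
Field: 149.46/20 → 7 → H, 96.87/10 → 9 → J; chars HJ.
Square: 9.46/2 → 4, 6.87/1 → 6; chars 46.

HJ46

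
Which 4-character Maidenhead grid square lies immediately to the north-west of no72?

NO63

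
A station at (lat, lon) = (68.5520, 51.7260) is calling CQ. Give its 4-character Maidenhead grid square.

LP58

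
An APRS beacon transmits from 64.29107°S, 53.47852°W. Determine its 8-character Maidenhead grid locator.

GC35gr20

Offset from 180°W / 90°S: lon 126.52148°, lat 25.70893°.
Field (20°×10°, letters A–R): lon ⌊126.52148/20⌋ = 6 → G; lat ⌊25.70893/10⌋ = 2 → C.
Square (2°×1°, digits 0–9): lon ⌊6.52148/2⌋ = 3; lat ⌊5.70893/1⌋ = 5.
Subsquare (5′×2.5′, letters a–x): lon ⌊0.52148/0.0833333⌋ = 6 → g; lat ⌊0.70893/0.0416667⌋ = 17 → r.
Extended square (30″×15″, digits 0–9): lon ⌊0.02148/0.00833333⌋ = 2; lat ⌊0.00060/0.00416667⌋ = 0.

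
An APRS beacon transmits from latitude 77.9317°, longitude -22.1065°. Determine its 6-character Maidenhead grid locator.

Shift to the Maidenhead origin (180°W, 90°S): lon 157.8935, lat 167.9317.
Field (20°×10°, letters A–R): 157.8935/20 → 7 → H, 167.9317/10 → 16 → Q; chars HQ.
Square (2°×1°, digits 0–9): 17.8935/2 → 8, 7.9317/1 → 7; chars 87.
Subsquare (5′×2.5′, letters a–x): 1.8935/0.0833333 → 22 → w, 0.9317/0.0416667 → 22 → w; chars ww.

HQ87ww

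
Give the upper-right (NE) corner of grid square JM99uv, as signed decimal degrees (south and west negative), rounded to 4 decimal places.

39.9167, 19.7500

Field J=9, M=12: +9·20° lon, +12·10° lat → SW at lon 0°, lat 30°.
Square 9, 9: +9·2° lon, +9·1° lat → SW at lon 18°, lat 39°.
Subsquare u=20, v=21: +20·0.0833333° lon, +21·0.0416667° lat → SW at lon 19.6667°, lat 39.875°.
Cell spans 0.0833333° lon × 0.0416667° lat. NE corner is SW corner plus one full cell.
latitude 39.9167, longitude 19.7500.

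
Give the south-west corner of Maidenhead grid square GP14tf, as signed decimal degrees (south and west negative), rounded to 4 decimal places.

Field G=6, P=15: +6·20° lon, +15·10° lat → SW at lon -60°, lat 60°.
Square 1, 4: +1·2° lon, +4·1° lat → SW at lon -58°, lat 64°.
Subsquare t=19, f=5: +19·0.0833333° lon, +5·0.0416667° lat → SW at lon -56.4167°, lat 64.2083°.
latitude 64.2083, longitude -56.4167.

64.2083, -56.4167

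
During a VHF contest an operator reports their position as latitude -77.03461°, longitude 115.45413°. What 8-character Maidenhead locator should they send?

Add 180° to longitude and 90° to latitude: 295.45413, 12.96539.
Field: 295.45413/20 → 14 → O, 12.96539/10 → 1 → B; chars OB.
Square: 15.45413/2 → 7, 2.96539/1 → 2; chars 72.
Subsquare: 1.45413/0.0833333 → 17 → r, 0.96539/0.0416667 → 23 → x; chars rx.
Extended square: 0.03746/0.00833333 → 4, 0.00706/0.00416667 → 1; chars 41.

OB72rx41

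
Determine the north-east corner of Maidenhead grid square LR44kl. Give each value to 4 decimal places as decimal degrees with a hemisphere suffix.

Field L=11, R=17: +11·20° lon, +17·10° lat → SW at lon 40°, lat 80°.
Square 4, 4: +4·2° lon, +4·1° lat → SW at lon 48°, lat 84°.
Subsquare k=10, l=11: +10·0.0833333° lon, +11·0.0416667° lat → SW at lon 48.8333°, lat 84.4583°.
Cell spans 0.0833333° lon × 0.0416667° lat. NE corner is SW corner plus one full cell.
latitude 84.5000° N, longitude 48.9167° E.

84.5000° N, 48.9167° E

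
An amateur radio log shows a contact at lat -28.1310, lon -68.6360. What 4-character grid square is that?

FG51

Shift to the Maidenhead origin (180°W, 90°S): lon 111.36, lat 61.87.
Field: lon ⌊111.36/20⌋ = 5 → F; lat ⌊61.87/10⌋ = 6 → G.
Square: lon ⌊11.36/2⌋ = 5; lat ⌊1.87/1⌋ = 1.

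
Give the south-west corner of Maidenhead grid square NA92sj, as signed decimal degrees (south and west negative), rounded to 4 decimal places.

-87.6250, 99.5000

Field N=13, A=0: +13·20° lon, +0·10° lat → SW at lon 80°, lat -90°.
Square 9, 2: +9·2° lon, +2·1° lat → SW at lon 98°, lat -88°.
Subsquare s=18, j=9: +18·0.0833333° lon, +9·0.0416667° lat → SW at lon 99.5°, lat -87.625°.
latitude -87.6250, longitude 99.5000.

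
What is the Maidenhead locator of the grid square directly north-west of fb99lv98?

Longitude extended square 9; −1 → 8.
Latitude extended square 8; +1 → 9.

FB99lv89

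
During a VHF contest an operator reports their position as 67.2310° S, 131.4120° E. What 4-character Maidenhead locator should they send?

PC52

Offset from 180°W / 90°S: lon 311.41°, lat 22.77°.
Field (20°×10°, letters A–R): 311.41/20 → 15 → P, 22.77/10 → 2 → C; chars PC.
Square (2°×1°, digits 0–9): 11.41/2 → 5, 2.77/1 → 2; chars 52.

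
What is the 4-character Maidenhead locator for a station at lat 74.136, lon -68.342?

FQ54

Add 180° to longitude and 90° to latitude: 111.66, 164.14.
Field: lon ⌊111.66/20⌋ = 5 → F; lat ⌊164.14/10⌋ = 16 → Q.
Square: lon ⌊11.66/2⌋ = 5; lat ⌊4.14/1⌋ = 4.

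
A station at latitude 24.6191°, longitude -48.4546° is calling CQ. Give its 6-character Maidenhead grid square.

GL54so

Shift to the Maidenhead origin (180°W, 90°S): lon 131.5454, lat 114.6191.
Field (20°×10°, letters A–R): lon ⌊131.5454/20⌋ = 6 → G; lat ⌊114.6191/10⌋ = 11 → L.
Square (2°×1°, digits 0–9): lon ⌊11.5454/2⌋ = 5; lat ⌊4.6191/1⌋ = 4.
Subsquare (5′×2.5′, letters a–x): lon ⌊1.5454/0.0833333⌋ = 18 → s; lat ⌊0.6191/0.0416667⌋ = 14 → o.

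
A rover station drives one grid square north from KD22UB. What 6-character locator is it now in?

KD22uc

Latitude subsquare b = 1; +1 → 2 = c.
The longitude characters are unchanged.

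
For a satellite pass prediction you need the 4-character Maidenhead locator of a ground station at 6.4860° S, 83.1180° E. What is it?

NI13

Shift to the Maidenhead origin (180°W, 90°S): lon 263.12, lat 83.51.
Field: 263.12/20 → 13 → N, 83.51/10 → 8 → I; chars NI.
Square: 3.12/2 → 1, 3.51/1 → 3; chars 13.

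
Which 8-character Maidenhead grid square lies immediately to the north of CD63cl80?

CD63cl81

Latitude extended square 0; +1 → 1.
The longitude characters are unchanged.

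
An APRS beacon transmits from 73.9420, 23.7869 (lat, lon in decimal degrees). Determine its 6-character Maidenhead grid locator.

KQ13vw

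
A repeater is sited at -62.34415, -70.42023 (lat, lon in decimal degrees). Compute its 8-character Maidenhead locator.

FC47sp97

Shift to the Maidenhead origin (180°W, 90°S): lon 109.57977, lat 27.65585.
Field (20°×10°, letters A–R): lon ⌊109.57977/20⌋ = 5 → F; lat ⌊27.65585/10⌋ = 2 → C.
Square (2°×1°, digits 0–9): lon ⌊9.57977/2⌋ = 4; lat ⌊7.65585/1⌋ = 7.
Subsquare (5′×2.5′, letters a–x): lon ⌊1.57977/0.0833333⌋ = 18 → s; lat ⌊0.65585/0.0416667⌋ = 15 → p.
Extended square (30″×15″, digits 0–9): lon ⌊0.07977/0.00833333⌋ = 9; lat ⌊0.03085/0.00416667⌋ = 7.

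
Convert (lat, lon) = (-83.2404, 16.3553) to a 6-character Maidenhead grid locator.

Offset from 180°W / 90°S: lon 196.3553°, lat 6.7596°.
Field: lon ⌊196.3553/20⌋ = 9 → J; lat ⌊6.7596/10⌋ = 0 → A.
Square: lon ⌊16.3553/2⌋ = 8; lat ⌊6.7596/1⌋ = 6.
Subsquare: lon ⌊0.3553/0.0833333⌋ = 4 → e; lat ⌊0.7596/0.0416667⌋ = 18 → s.

JA86es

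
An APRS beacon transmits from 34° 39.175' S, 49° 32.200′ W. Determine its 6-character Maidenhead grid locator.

GF55fi

Shift to the Maidenhead origin (180°W, 90°S): lon 130.4633, lat 55.3471.
Field (20°×10°, letters A–R): lon ⌊130.4633/20⌋ = 6 → G; lat ⌊55.3471/10⌋ = 5 → F.
Square (2°×1°, digits 0–9): lon ⌊10.4633/2⌋ = 5; lat ⌊5.3471/1⌋ = 5.
Subsquare (5′×2.5′, letters a–x): lon ⌊0.4633/0.0833333⌋ = 5 → f; lat ⌊0.3471/0.0416667⌋ = 8 → i.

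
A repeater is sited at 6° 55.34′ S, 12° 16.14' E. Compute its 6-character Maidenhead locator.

JI63db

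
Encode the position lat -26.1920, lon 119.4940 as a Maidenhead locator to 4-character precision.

Shift to the Maidenhead origin (180°W, 90°S): lon 299.49, lat 63.81.
Field: lon ⌊299.49/20⌋ = 14 → O; lat ⌊63.81/10⌋ = 6 → G.
Square: lon ⌊19.49/2⌋ = 9; lat ⌊3.81/1⌋ = 3.

OG93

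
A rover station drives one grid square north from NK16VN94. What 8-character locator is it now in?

NK16vn95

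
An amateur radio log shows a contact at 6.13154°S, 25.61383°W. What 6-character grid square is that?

Add 180° to longitude and 90° to latitude: 154.3862, 83.8685.
Field: 154.3862/20 → 7 → H, 83.8685/10 → 8 → I; chars HI.
Square: 14.3862/2 → 7, 3.8685/1 → 3; chars 73.
Subsquare: 0.3862/0.0833333 → 4 → e, 0.8685/0.0416667 → 20 → u; chars eu.

HI73eu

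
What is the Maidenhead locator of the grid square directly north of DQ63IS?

DQ63it

Latitude subsquare s = 18; +1 → 19 = t.
The longitude characters are unchanged.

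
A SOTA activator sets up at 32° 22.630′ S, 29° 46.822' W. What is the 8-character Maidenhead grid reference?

Offset from 180°W / 90°S: lon 150.21963°, lat 57.62283°.
Field (20°×10°, letters A–R): lon ⌊150.21963/20⌋ = 7 → H; lat ⌊57.62283/10⌋ = 5 → F.
Square (2°×1°, digits 0–9): lon ⌊10.21963/2⌋ = 5; lat ⌊7.62283/1⌋ = 7.
Subsquare (5′×2.5′, letters a–x): lon ⌊0.21963/0.0833333⌋ = 2 → c; lat ⌊0.62283/0.0416667⌋ = 14 → o.
Extended square (30″×15″, digits 0–9): lon ⌊0.05297/0.00833333⌋ = 6; lat ⌊0.03950/0.00416667⌋ = 9.

HF57co69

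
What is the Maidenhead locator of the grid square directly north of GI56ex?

GI57ea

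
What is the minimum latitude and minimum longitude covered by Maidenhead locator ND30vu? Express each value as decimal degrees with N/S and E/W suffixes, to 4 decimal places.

59.1667° S, 87.7500° E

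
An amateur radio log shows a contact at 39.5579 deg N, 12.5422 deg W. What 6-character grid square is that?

Offset from 180°W / 90°S: lon 167.4578°, lat 129.5579°.
Field (20°×10°, letters A–R): lon ⌊167.4578/20⌋ = 8 → I; lat ⌊129.5579/10⌋ = 12 → M.
Square (2°×1°, digits 0–9): lon ⌊7.4578/2⌋ = 3; lat ⌊9.5579/1⌋ = 9.
Subsquare (5′×2.5′, letters a–x): lon ⌊1.4578/0.0833333⌋ = 17 → r; lat ⌊0.5579/0.0416667⌋ = 13 → n.

IM39rn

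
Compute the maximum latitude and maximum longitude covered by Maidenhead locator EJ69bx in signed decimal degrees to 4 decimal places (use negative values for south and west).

Field E=4, J=9: +4·20° lon, +9·10° lat → SW at lon -100°, lat 0°.
Square 6, 9: +6·2° lon, +9·1° lat → SW at lon -88°, lat 9°.
Subsquare b=1, x=23: +1·0.0833333° lon, +23·0.0416667° lat → SW at lon -87.9167°, lat 9.95833°.
Cell spans 0.0833333° lon × 0.0416667° lat. NE corner is SW corner plus one full cell.
latitude 10.0000, longitude -87.8333.

10.0000, -87.8333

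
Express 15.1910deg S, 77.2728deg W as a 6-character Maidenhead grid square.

Offset from 180°W / 90°S: lon 102.7272°, lat 74.8090°.
Field: 102.7272/20 → 5 → F, 74.8090/10 → 7 → H; chars FH.
Square: 2.7272/2 → 1, 4.8090/1 → 4; chars 14.
Subsquare: 0.7272/0.0833333 → 8 → i, 0.8090/0.0416667 → 19 → t; chars it.

FH14it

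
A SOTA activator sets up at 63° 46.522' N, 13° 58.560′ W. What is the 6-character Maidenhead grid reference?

IP33as

Offset from 180°W / 90°S: lon 166.0240°, lat 153.7754°.
Field: 166.0240/20 → 8 → I, 153.7754/10 → 15 → P; chars IP.
Square: 6.0240/2 → 3, 3.7754/1 → 3; chars 33.
Subsquare: 0.0240/0.0833333 → 0 → a, 0.7754/0.0416667 → 18 → s; chars as.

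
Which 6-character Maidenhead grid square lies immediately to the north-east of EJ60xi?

Longitude subsquare x = 23; +1 → 24, wraps to 0 = a, carry into square.
Longitude square 6; +1 → 7.
Latitude subsquare i = 8; +1 → 9 = j.

EJ70aj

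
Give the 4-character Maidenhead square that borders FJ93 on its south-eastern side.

Longitude square 9; +1 → 10, wraps to 0, carry into field.
Longitude field F = 5; +1 → 6 = G.
Latitude square 3; −1 → 2.

GJ02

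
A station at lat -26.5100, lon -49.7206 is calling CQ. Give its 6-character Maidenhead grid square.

Shift to the Maidenhead origin (180°W, 90°S): lon 130.2794, lat 63.4900.
Field: lon ⌊130.2794/20⌋ = 6 → G; lat ⌊63.4900/10⌋ = 6 → G.
Square: lon ⌊10.2794/2⌋ = 5; lat ⌊3.4900/1⌋ = 3.
Subsquare: lon ⌊0.2794/0.0833333⌋ = 3 → d; lat ⌊0.4900/0.0416667⌋ = 11 → l.

GG53dl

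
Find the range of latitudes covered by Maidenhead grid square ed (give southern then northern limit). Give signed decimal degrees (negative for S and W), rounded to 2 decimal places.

-60.00, -50.00

Field E=4, D=3: +4·20° lon, +3·10° lat → SW at lon -100°, lat -60°.
Cell spans 20° lon × 10° lat.
south -60.00, north -50.00.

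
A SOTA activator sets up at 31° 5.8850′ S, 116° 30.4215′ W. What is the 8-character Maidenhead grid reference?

DF18rv96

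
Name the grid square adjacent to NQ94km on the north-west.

NQ94jn

Longitude subsquare k = 10; −1 → 9 = j.
Latitude subsquare m = 12; +1 → 13 = n.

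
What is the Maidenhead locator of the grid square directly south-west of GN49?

GN38

Longitude square 4; −1 → 3.
Latitude square 9; −1 → 8.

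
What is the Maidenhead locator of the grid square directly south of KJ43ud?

KJ43uc

Latitude subsquare d = 3; −1 → 2 = c.
The longitude characters are unchanged.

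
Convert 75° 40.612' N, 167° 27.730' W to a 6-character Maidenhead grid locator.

AQ65gq

Offset from 180°W / 90°S: lon 12.5378°, lat 165.6769°.
Field: 12.5378/20 → 0 → A, 165.6769/10 → 16 → Q; chars AQ.
Square: 12.5378/2 → 6, 5.6769/1 → 5; chars 65.
Subsquare: 0.5378/0.0833333 → 6 → g, 0.6769/0.0416667 → 16 → q; chars gq.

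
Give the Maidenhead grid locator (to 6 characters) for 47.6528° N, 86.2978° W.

EN67up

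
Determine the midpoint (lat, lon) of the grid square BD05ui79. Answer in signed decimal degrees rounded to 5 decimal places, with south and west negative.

-54.62708, -158.27083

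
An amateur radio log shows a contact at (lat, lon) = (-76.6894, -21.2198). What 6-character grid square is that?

HB93jh

Offset from 180°W / 90°S: lon 158.7802°, lat 13.3106°.
Field (20°×10°, letters A–R): 158.7802/20 → 7 → H, 13.3106/10 → 1 → B; chars HB.
Square (2°×1°, digits 0–9): 18.7802/2 → 9, 3.3106/1 → 3; chars 93.
Subsquare (5′×2.5′, letters a–x): 0.7802/0.0833333 → 9 → j, 0.3106/0.0416667 → 7 → h; chars jh.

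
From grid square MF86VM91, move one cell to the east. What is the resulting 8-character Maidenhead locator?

MF86wm01

Longitude extended square 9; +1 → 10, wraps to 0, carry into subsquare.
Longitude subsquare v = 21; +1 → 22 = w.
The latitude characters are unchanged.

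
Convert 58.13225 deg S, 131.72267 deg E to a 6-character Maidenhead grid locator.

PD51uu

Add 180° to longitude and 90° to latitude: 311.7227, 31.8678.
Field: 311.7227/20 → 15 → P, 31.8678/10 → 3 → D; chars PD.
Square: 11.7227/2 → 5, 1.8678/1 → 1; chars 51.
Subsquare: 1.7227/0.0833333 → 20 → u, 0.8678/0.0416667 → 20 → u; chars uu.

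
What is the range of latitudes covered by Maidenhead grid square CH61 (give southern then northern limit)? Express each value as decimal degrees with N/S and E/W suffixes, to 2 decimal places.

19.00° S, 18.00° S

Field C=2, H=7: +2·20° lon, +7·10° lat → SW at lon -140°, lat -20°.
Square 6, 1: +6·2° lon, +1·1° lat → SW at lon -128°, lat -19°.
Cell spans 2° lon × 1° lat.
south 19.00° S, north 18.00° S.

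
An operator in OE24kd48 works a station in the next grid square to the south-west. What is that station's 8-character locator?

Longitude extended square 4; −1 → 3.
Latitude extended square 8; −1 → 7.

OE24kd37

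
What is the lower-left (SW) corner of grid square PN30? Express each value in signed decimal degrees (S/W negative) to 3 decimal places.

40.000, 126.000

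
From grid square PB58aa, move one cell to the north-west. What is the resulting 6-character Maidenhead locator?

PB48xb

Longitude subsquare a = 0; −1 → -1, wraps to 23 = x, carry into square.
Longitude square 5; −1 → 4.
Latitude subsquare a = 0; +1 → 1 = b.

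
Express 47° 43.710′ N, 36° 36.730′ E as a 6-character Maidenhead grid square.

Add 180° to longitude and 90° to latitude: 216.6122, 137.7285.
Field: lon ⌊216.6122/20⌋ = 10 → K; lat ⌊137.7285/10⌋ = 13 → N.
Square: lon ⌊16.6122/2⌋ = 8; lat ⌊7.7285/1⌋ = 7.
Subsquare: lon ⌊0.6122/0.0833333⌋ = 7 → h; lat ⌊0.7285/0.0416667⌋ = 17 → r.

KN87hr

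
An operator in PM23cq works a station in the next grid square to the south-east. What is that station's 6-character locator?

Longitude subsquare c = 2; +1 → 3 = d.
Latitude subsquare q = 16; −1 → 15 = p.

PM23dp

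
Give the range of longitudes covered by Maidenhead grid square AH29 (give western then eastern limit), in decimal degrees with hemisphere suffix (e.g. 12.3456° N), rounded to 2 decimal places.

176.00° W, 174.00° W

Field A=0, H=7: +0·20° lon, +7·10° lat → SW at lon -180°, lat -20°.
Square 2, 9: +2·2° lon, +9·1° lat → SW at lon -176°, lat -11°.
Cell spans 2° lon × 1° lat.
west 176.00° W, east 174.00° W.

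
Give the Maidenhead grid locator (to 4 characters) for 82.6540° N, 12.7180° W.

IR32

Shift to the Maidenhead origin (180°W, 90°S): lon 167.28, lat 172.65.
Field (20°×10°, letters A–R): lon ⌊167.28/20⌋ = 8 → I; lat ⌊172.65/10⌋ = 17 → R.
Square (2°×1°, digits 0–9): lon ⌊7.28/2⌋ = 3; lat ⌊2.65/1⌋ = 2.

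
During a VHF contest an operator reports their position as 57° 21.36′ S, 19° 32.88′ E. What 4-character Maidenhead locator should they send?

Shift to the Maidenhead origin (180°W, 90°S): lon 199.55, lat 32.64.
Field (20°×10°, letters A–R): 199.55/20 → 9 → J, 32.64/10 → 3 → D; chars JD.
Square (2°×1°, digits 0–9): 19.55/2 → 9, 2.64/1 → 2; chars 92.

JD92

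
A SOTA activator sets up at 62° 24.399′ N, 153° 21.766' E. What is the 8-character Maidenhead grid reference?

QP62qj37

Offset from 180°W / 90°S: lon 333.36277°, lat 152.40665°.
Field: 333.36277/20 → 16 → Q, 152.40665/10 → 15 → P; chars QP.
Square: 13.36277/2 → 6, 2.40665/1 → 2; chars 62.
Subsquare: 1.36277/0.0833333 → 16 → q, 0.40665/0.0416667 → 9 → j; chars qj.
Extended square: 0.02943/0.00833333 → 3, 0.03165/0.00416667 → 7; chars 37.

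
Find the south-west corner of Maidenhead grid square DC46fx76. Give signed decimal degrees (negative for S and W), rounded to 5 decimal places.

-63.01667, -111.52500

Field D=3, C=2: +3·20° lon, +2·10° lat → SW at lon -120°, lat -70°.
Square 4, 6: +4·2° lon, +6·1° lat → SW at lon -112°, lat -64°.
Subsquare f=5, x=23: +5·0.0833333° lon, +23·0.0416667° lat → SW at lon -111.583°, lat -63.0417°.
Extended square 7, 6: +7·0.00833333° lon, +6·0.00416667° lat → SW at lon -111.525°, lat -63.0167°.
latitude -63.01667, longitude -111.52500.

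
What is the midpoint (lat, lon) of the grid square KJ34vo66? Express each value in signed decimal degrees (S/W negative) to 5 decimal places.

4.61042, 27.80417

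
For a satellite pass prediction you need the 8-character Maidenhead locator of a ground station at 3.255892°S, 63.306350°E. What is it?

Offset from 180°W / 90°S: lon 243.30635°, lat 86.74411°.
Field: 243.30635/20 → 12 → M, 86.74411/10 → 8 → I; chars MI.
Square: 3.30635/2 → 1, 6.74411/1 → 6; chars 16.
Subsquare: 1.30635/0.0833333 → 15 → p, 0.74411/0.0416667 → 17 → r; chars pr.
Extended square: 0.05635/0.00833333 → 6, 0.03577/0.00416667 → 8; chars 68.

MI16pr68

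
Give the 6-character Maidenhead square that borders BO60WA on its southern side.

BN69wx

Latitude subsquare a = 0; −1 → -1, wraps to 23 = x, carry into square.
Latitude square 0; −1 → -1, wraps to 9, carry into field.
Latitude field O = 14; −1 → 13 = N.
The longitude characters are unchanged.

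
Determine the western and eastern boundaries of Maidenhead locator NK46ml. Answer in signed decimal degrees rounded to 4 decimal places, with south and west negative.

89.0000, 89.0833

Field N=13, K=10: +13·20° lon, +10·10° lat → SW at lon 80°, lat 10°.
Square 4, 6: +4·2° lon, +6·1° lat → SW at lon 88°, lat 16°.
Subsquare m=12, l=11: +12·0.0833333° lon, +11·0.0416667° lat → SW at lon 89°, lat 16.4583°.
Cell spans 0.0833333° lon × 0.0416667° lat.
west 89.0000, east 89.0833.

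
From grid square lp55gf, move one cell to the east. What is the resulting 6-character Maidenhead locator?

Longitude subsquare g = 6; +1 → 7 = h.
The latitude characters are unchanged.

LP55hf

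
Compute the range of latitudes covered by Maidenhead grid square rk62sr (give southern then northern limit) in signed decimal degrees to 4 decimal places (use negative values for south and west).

Field R=17, K=10: +17·20° lon, +10·10° lat → SW at lon 160°, lat 10°.
Square 6, 2: +6·2° lon, +2·1° lat → SW at lon 172°, lat 12°.
Subsquare s=18, r=17: +18·0.0833333° lon, +17·0.0416667° lat → SW at lon 173.5°, lat 12.7083°.
Cell spans 0.0833333° lon × 0.0416667° lat.
south 12.7083, north 12.7500.

12.7083, 12.7500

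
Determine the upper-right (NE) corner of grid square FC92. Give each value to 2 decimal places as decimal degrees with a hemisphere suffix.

67.00° S, 60.00° W

Field F=5, C=2: +5·20° lon, +2·10° lat → SW at lon -80°, lat -70°.
Square 9, 2: +9·2° lon, +2·1° lat → SW at lon -62°, lat -68°.
Cell spans 2° lon × 1° lat. NE corner is SW corner plus one full cell.
latitude 67.00° S, longitude 60.00° W.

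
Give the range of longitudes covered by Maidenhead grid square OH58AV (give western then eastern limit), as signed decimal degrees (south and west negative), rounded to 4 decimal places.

110.0000, 110.0833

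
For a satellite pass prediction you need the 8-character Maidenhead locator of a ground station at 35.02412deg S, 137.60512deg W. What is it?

Offset from 180°W / 90°S: lon 42.39488°, lat 54.97588°.
Field: 42.39488/20 → 2 → C, 54.97588/10 → 5 → F; chars CF.
Square: 2.39488/2 → 1, 4.97588/1 → 4; chars 14.
Subsquare: 0.39488/0.0833333 → 4 → e, 0.97588/0.0416667 → 23 → x; chars ex.
Extended square: 0.06155/0.00833333 → 7, 0.01755/0.00416667 → 4; chars 74.

CF14ex74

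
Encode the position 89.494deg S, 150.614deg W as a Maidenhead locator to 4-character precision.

BA40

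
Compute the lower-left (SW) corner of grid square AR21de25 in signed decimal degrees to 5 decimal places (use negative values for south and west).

81.18750, -175.73333

Field A=0, R=17: +0·20° lon, +17·10° lat → SW at lon -180°, lat 80°.
Square 2, 1: +2·2° lon, +1·1° lat → SW at lon -176°, lat 81°.
Subsquare d=3, e=4: +3·0.0833333° lon, +4·0.0416667° lat → SW at lon -175.75°, lat 81.1667°.
Extended square 2, 5: +2·0.00833333° lon, +5·0.00416667° lat → SW at lon -175.733°, lat 81.1875°.
latitude 81.18750, longitude -175.73333.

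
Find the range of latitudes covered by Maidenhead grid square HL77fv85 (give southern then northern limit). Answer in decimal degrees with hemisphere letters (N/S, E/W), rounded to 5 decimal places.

27.89583° N, 27.90000° N

Field H=7, L=11: +7·20° lon, +11·10° lat → SW at lon -40°, lat 20°.
Square 7, 7: +7·2° lon, +7·1° lat → SW at lon -26°, lat 27°.
Subsquare f=5, v=21: +5·0.0833333° lon, +21·0.0416667° lat → SW at lon -25.5833°, lat 27.875°.
Extended square 8, 5: +8·0.00833333° lon, +5·0.00416667° lat → SW at lon -25.5167°, lat 27.8958°.
Cell spans 0.00833333° lon × 0.00416667° lat.
south 27.89583° N, north 27.90000° N.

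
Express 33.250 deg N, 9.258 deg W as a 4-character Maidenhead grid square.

IM53

Add 180° to longitude and 90° to latitude: 170.74, 123.25.
Field: lon ⌊170.74/20⌋ = 8 → I; lat ⌊123.25/10⌋ = 12 → M.
Square: lon ⌊10.74/2⌋ = 5; lat ⌊3.25/1⌋ = 3.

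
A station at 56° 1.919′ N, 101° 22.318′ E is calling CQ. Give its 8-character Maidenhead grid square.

OO06qa47

Offset from 180°W / 90°S: lon 281.37197°, lat 146.03198°.
Field: lon ⌊281.37197/20⌋ = 14 → O; lat ⌊146.03198/10⌋ = 14 → O.
Square: lon ⌊1.37197/2⌋ = 0; lat ⌊6.03198/1⌋ = 6.
Subsquare: lon ⌊1.37197/0.0833333⌋ = 16 → q; lat ⌊0.03198/0.0416667⌋ = 0 → a.
Extended square: lon ⌊0.03863/0.00833333⌋ = 4; lat ⌊0.03198/0.00416667⌋ = 7.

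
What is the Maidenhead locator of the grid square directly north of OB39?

Latitude square 9; +1 → 10, wraps to 0, carry into field.
Latitude field B = 1; +1 → 2 = C.
The longitude characters are unchanged.

OC30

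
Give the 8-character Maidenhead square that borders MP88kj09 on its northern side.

Latitude extended square 9; +1 → 10, wraps to 0, carry into subsquare.
Latitude subsquare j = 9; +1 → 10 = k.
The longitude characters are unchanged.

MP88kk00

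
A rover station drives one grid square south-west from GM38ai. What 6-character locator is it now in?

GM28xh

Longitude subsquare a = 0; −1 → -1, wraps to 23 = x, carry into square.
Longitude square 3; −1 → 2.
Latitude subsquare i = 8; −1 → 7 = h.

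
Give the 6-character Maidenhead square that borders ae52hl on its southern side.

Latitude subsquare l = 11; −1 → 10 = k.
The longitude characters are unchanged.

AE52hk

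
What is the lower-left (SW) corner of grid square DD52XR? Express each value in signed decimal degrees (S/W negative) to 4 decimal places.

Field D=3, D=3: +3·20° lon, +3·10° lat → SW at lon -120°, lat -60°.
Square 5, 2: +5·2° lon, +2·1° lat → SW at lon -110°, lat -58°.
Subsquare x=23, r=17: +23·0.0833333° lon, +17·0.0416667° lat → SW at lon -108.083°, lat -57.2917°.
latitude -57.2917, longitude -108.0833.

-57.2917, -108.0833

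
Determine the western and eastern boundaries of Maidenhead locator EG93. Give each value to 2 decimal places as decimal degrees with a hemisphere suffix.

Field E=4, G=6: +4·20° lon, +6·10° lat → SW at lon -100°, lat -30°.
Square 9, 3: +9·2° lon, +3·1° lat → SW at lon -82°, lat -27°.
Cell spans 2° lon × 1° lat.
west 82.00° W, east 80.00° W.

82.00° W, 80.00° W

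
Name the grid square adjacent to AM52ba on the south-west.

AM51ax

Longitude subsquare b = 1; −1 → 0 = a.
Latitude subsquare a = 0; −1 → -1, wraps to 23 = x, carry into square.
Latitude square 2; −1 → 1.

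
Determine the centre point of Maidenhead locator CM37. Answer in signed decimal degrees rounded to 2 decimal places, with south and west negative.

Field C=2, M=12: +2·20° lon, +12·10° lat → SW at lon -140°, lat 30°.
Square 3, 7: +3·2° lon, +7·1° lat → SW at lon -134°, lat 37°.
Cell spans 2° lon × 1° lat. Centre is SW corner plus half of each.
latitude 37.50, longitude -133.00.

37.50, -133.00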